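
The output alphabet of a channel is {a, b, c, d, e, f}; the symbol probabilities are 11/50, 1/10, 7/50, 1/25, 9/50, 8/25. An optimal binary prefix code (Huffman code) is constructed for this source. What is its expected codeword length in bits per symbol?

2.42 bits/symbol

Repeatedly combine the two least-probable nodes; the expected code length is the sum of the merged weights.
merge 1/25 + 1/10 → 7/50
merge 7/50 + 7/50 → 7/25
merge 9/50 + 11/50 → 2/5
merge 7/25 + 8/25 → 3/5
merge 2/5 + 3/5 → 1
L = 7/50 + 7/25 + 2/5 + 3/5 + 1 = 121/50 = 2.42 bits/symbol.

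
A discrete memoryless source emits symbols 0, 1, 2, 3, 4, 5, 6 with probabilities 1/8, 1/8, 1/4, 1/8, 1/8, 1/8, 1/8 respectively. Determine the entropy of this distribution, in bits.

Each probability is a power of 1/2, so log₂(1/p) is an integer.
H = Σ p·log₂(1/p) = 1/8·3 + 1/8·3 + 1/4·2 + 1/8·3 + 1/8·3 + 1/8·3 + 1/8·3 = 2.75 bits.

2.75 bits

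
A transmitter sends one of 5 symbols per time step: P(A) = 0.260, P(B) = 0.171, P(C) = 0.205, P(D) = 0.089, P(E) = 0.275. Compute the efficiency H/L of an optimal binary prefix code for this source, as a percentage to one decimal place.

98.8%

Entropy H = −Σ p log₂ p ≈ 2.2325 bits.
Huffman merges: 89/1000+171/1000→13/50; 41/200+13/50→93/200; 13/50+11/40→107/200; 93/200+107/200→1. L = 113/50 ≈ 2.2600.
Efficiency = H/L = 2.2325/2.2600 = 98.8%.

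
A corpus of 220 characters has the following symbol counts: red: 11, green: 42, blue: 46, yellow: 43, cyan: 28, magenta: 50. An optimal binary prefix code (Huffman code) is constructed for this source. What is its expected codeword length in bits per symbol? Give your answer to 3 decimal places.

2.545 bits/symbol

Probabilities are the counts divided by 220.
Repeatedly combine the two least-probable nodes; the expected code length is the sum of the merged weights.
merge 1/20 + 7/55 → 39/220
merge 39/220 + 21/110 → 81/220
merge 43/220 + 23/110 → 89/220
merge 5/22 + 81/220 → 131/220
merge 89/220 + 131/220 → 1
L = 39/220 + 81/220 + 89/220 + 131/220 + 1 = 28/11 ≈ 2.545 bits/symbol.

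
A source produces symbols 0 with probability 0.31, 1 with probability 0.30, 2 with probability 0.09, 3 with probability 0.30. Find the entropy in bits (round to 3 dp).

H = −Σ pᵢ log₂ pᵢ.
−0.31·log₂(0.31) = 0.5238
−0.30·log₂(0.30) = 0.5211
−0.09·log₂(0.09) = 0.3127
−0.30·log₂(0.30) = 0.5211
Sum ≈ 1.8786 → 1.879 bits.

1.879 bits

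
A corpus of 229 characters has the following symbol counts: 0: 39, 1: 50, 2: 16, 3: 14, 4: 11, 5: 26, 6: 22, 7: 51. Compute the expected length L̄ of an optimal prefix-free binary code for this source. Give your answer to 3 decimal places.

2.834 bits/symbol

Probabilities are the counts divided by 229.
Repeatedly combine the two least-probable nodes; the expected code length is the sum of the merged weights.
merge 11/229 + 14/229 → 25/229
merge 16/229 + 22/229 → 38/229
merge 25/229 + 26/229 → 51/229
merge 38/229 + 39/229 → 77/229
merge 50/229 + 51/229 → 101/229
merge 51/229 + 77/229 → 128/229
merge 101/229 + 128/229 → 1
L = 25/229 + 38/229 + 51/229 + 77/229 + 101/229 + 128/229 + 1 = 649/229 ≈ 2.834 bits/symbol.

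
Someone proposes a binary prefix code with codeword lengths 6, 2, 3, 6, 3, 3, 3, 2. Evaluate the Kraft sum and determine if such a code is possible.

With common denominator 2^6 = 64: Σ 2^(−ℓᵢ) = 1/64 + 16/64 + 8/64 + 1/64 + 8/64 + 8/64 + 8/64 + 16/64 = 66/64 = 1.03125.
Kraft's inequality requires Σ ≤ 1; here Σ = 1.03125 > 1, so no such prefix code exists.

1.03125; no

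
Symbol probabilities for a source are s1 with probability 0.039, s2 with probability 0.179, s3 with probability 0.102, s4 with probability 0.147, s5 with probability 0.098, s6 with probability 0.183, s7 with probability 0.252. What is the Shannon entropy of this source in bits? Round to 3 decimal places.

H = −Σ pᵢ log₂ pᵢ.
−0.039·log₂(0.039) = 0.1825
−0.179·log₂(0.179) = 0.4443
−0.102·log₂(0.102) = 0.3359
−0.147·log₂(0.147) = 0.4066
−0.098·log₂(0.098) = 0.3284
−0.183·log₂(0.183) = 0.4484
−0.252·log₂(0.252) = 0.5011
Sum ≈ 2.6472 → 2.647 bits.

2.647 bits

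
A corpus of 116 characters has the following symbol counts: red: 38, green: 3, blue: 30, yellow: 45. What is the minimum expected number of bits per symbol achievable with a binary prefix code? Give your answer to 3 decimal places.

Probabilities are the counts divided by 116.
Repeatedly combine the two least-probable nodes; the expected code length is the sum of the merged weights.
merge 3/116 + 15/58 → 33/116
merge 33/116 + 19/58 → 71/116
merge 45/116 + 71/116 → 1
L = 33/116 + 71/116 + 1 = 55/29 ≈ 1.897 bits/symbol.

1.897 bits/symbol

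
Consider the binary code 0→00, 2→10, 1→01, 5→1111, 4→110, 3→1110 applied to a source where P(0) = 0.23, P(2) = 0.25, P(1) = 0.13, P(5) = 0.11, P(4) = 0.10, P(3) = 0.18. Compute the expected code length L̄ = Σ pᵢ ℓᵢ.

2.68 bits/symbol

L̄ = Σ pᵢ·ℓᵢ = 0.23·2 + 0.25·2 + 0.13·2 + 0.11·4 + 0.10·3 + 0.18·4 = 2.68 bits/symbol.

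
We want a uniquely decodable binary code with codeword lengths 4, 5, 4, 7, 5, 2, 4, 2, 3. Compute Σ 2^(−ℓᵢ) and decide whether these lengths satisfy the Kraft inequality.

With common denominator 2^7 = 128: Σ 2^(−ℓᵢ) = 8/128 + 4/128 + 8/128 + 1/128 + 4/128 + 32/128 + 8/128 + 32/128 + 16/128 = 113/128 = 0.8828125.
Kraft's inequality requires Σ ≤ 1; here Σ = 0.8828125 ≤ 1, so such a prefix code exists.

0.8828125; yes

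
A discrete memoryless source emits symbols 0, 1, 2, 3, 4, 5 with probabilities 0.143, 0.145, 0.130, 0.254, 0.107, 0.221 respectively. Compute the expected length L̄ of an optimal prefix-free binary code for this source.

2.525 bits/symbol

Repeatedly combine the two least-probable nodes; the expected code length is the sum of the merged weights.
merge 107/1000 + 13/100 → 237/1000
merge 143/1000 + 29/200 → 36/125
merge 221/1000 + 237/1000 → 229/500
merge 127/500 + 36/125 → 271/500
merge 229/500 + 271/500 → 1
L = 237/1000 + 36/125 + 229/500 + 271/500 + 1 = 101/40 = 2.525 bits/symbol.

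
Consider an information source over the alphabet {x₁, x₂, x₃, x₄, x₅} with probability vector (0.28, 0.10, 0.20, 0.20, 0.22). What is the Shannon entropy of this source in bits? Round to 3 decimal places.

H = −Σ pᵢ log₂ pᵢ.
−0.28·log₂(0.28) = 0.5142
−0.10·log₂(0.10) = 0.3322
−0.20·log₂(0.20) = 0.4644
−0.20·log₂(0.20) = 0.4644
−0.22·log₂(0.22) = 0.4806
Sum ≈ 2.2558 → 2.256 bits.

2.256 bits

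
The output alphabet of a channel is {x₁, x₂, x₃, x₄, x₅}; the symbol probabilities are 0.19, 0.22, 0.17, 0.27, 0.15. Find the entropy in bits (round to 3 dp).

2.291 bits

H = −Σ pᵢ log₂ pᵢ.
−0.19·log₂(0.19) = 0.4552
−0.22·log₂(0.22) = 0.4806
−0.17·log₂(0.17) = 0.4346
−0.27·log₂(0.27) = 0.5100
−0.15·log₂(0.15) = 0.4105
Sum ≈ 2.2910 → 2.291 bits.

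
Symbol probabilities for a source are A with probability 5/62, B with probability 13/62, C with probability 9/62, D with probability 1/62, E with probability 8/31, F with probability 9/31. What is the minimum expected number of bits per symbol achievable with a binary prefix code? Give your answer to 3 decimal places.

2.339 bits/symbol

Repeatedly combine the two least-probable nodes; the expected code length is the sum of the merged weights.
merge 1/62 + 5/62 → 3/31
merge 3/31 + 9/62 → 15/62
merge 13/62 + 15/62 → 14/31
merge 8/31 + 9/31 → 17/31
merge 14/31 + 17/31 → 1
L = 3/31 + 15/62 + 14/31 + 17/31 + 1 = 145/62 ≈ 2.339 bits/symbol.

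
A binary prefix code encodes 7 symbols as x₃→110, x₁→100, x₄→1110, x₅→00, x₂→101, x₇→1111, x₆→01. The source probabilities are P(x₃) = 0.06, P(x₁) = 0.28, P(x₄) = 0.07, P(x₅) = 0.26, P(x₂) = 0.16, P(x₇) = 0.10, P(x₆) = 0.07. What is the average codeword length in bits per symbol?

2.84 bits/symbol

L̄ = Σ pᵢ·ℓᵢ = 0.06·3 + 0.28·3 + 0.07·4 + 0.26·2 + 0.16·3 + 0.10·4 + 0.07·2 = 2.84 bits/symbol.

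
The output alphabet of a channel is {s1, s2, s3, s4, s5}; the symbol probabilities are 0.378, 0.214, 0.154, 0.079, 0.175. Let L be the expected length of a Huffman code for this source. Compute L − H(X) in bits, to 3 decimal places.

Entropy H = −Σ p log₂ p ≈ 2.1515 bits.
Huffman merges: 79/1000+77/500→233/1000; 7/40+107/500→389/1000; 233/1000+189/500→611/1000; 389/1000+611/1000→1. L = 2233/1000 ≈ 2.2330.
L − H = 2.2330 − 2.1515 = 0.081 bits.

0.081 bits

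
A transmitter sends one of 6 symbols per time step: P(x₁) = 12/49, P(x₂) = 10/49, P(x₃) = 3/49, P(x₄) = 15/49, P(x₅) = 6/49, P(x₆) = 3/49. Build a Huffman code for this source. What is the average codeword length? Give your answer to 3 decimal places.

2.367 bits/symbol

Repeatedly combine the two least-probable nodes; the expected code length is the sum of the merged weights.
merge 3/49 + 3/49 → 6/49
merge 6/49 + 6/49 → 12/49
merge 10/49 + 12/49 → 22/49
merge 12/49 + 15/49 → 27/49
merge 22/49 + 27/49 → 1
L = 6/49 + 12/49 + 22/49 + 27/49 + 1 = 116/49 ≈ 2.367 bits/symbol.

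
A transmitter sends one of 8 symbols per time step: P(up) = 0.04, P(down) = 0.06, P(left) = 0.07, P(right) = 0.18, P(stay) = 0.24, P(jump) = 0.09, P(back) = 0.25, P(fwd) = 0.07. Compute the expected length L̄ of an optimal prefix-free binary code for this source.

Repeatedly combine the two least-probable nodes; the expected code length is the sum of the merged weights.
merge 1/25 + 3/50 → 1/10
merge 7/100 + 7/100 → 7/50
merge 9/100 + 1/10 → 19/100
merge 7/50 + 9/50 → 8/25
merge 19/100 + 6/25 → 43/100
merge 1/4 + 8/25 → 57/100
merge 43/100 + 57/100 → 1
L = 1/10 + 7/50 + 19/100 + 8/25 + 43/100 + 57/100 + 1 = 11/4 = 2.75 bits/symbol.

2.75 bits/symbol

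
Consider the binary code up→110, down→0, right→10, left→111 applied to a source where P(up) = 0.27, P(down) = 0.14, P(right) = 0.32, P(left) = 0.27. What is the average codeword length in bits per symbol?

2.4 bits/symbol

L̄ = Σ pᵢ·ℓᵢ = 0.27·3 + 0.14·1 + 0.32·2 + 0.27·3 = 2.4 bits/symbol.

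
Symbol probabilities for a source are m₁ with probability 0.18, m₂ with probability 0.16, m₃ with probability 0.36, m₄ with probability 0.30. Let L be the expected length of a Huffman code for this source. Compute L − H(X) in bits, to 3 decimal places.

0.060 bits

Entropy H = −Σ p log₂ p ≈ 1.9200 bits.
Huffman merges: 4/25+9/50→17/50; 3/10+17/50→16/25; 9/25+16/25→1. L = 99/50 ≈ 1.9800.
L − H = 1.9800 − 1.9200 = 0.060 bits.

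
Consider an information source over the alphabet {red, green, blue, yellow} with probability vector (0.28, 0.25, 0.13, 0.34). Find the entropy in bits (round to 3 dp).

1.926 bits

H = −Σ pᵢ log₂ pᵢ.
−0.28·log₂(0.28) = 0.5142
−0.25·log₂(0.25) = 0.5000
−0.13·log₂(0.13) = 0.3826
−0.34·log₂(0.34) = 0.5292
Sum ≈ 1.9260 → 1.926 bits.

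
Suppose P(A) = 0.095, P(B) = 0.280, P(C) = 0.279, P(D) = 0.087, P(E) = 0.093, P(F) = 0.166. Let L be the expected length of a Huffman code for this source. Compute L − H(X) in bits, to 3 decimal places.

0.035 bits

Entropy H = −Σ p log₂ p ≈ 2.4059 bits.
Huffman merges: 87/1000+93/1000→9/50; 19/200+83/500→261/1000; 9/50+261/1000→441/1000; 279/1000+7/25→559/1000; 441/1000+559/1000→1. L = 2441/1000 ≈ 2.4410.
L − H = 2.4410 − 2.4059 = 0.035 bits.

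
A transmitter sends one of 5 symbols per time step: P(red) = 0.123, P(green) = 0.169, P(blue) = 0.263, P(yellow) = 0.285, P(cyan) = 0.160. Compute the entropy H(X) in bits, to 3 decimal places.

H = −Σ pᵢ log₂ pᵢ.
−0.123·log₂(0.123) = 0.3719
−0.169·log₂(0.169) = 0.4335
−0.263·log₂(0.263) = 0.5068
−0.285·log₂(0.285) = 0.5161
−0.160·log₂(0.160) = 0.4230
Sum ≈ 2.2512 → 2.251 bits.

2.251 bits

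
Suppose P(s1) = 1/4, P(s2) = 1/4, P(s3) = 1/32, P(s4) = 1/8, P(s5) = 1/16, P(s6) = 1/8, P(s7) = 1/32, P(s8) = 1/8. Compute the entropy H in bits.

Each probability is a power of 1/2, so log₂(1/p) is an integer.
H = Σ p·log₂(1/p) = 1/4·2 + 1/4·2 + 1/32·5 + 1/8·3 + 1/16·4 + 1/8·3 + 1/32·5 + 1/8·3 = 2.6875 bits.

2.6875 bits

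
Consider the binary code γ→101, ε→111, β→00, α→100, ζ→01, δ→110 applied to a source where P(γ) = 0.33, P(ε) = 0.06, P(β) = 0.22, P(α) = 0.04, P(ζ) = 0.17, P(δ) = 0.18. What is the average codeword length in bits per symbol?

2.61 bits/symbol

L̄ = Σ pᵢ·ℓᵢ = 0.33·3 + 0.06·3 + 0.22·2 + 0.04·3 + 0.17·2 + 0.18·3 = 2.61 bits/symbol.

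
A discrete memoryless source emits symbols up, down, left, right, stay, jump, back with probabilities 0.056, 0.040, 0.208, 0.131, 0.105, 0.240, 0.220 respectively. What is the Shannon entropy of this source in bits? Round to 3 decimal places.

H = −Σ pᵢ log₂ pᵢ.
−0.056·log₂(0.056) = 0.2329
−0.040·log₂(0.040) = 0.1858
−0.208·log₂(0.208) = 0.4712
−0.131·log₂(0.131) = 0.3841
−0.105·log₂(0.105) = 0.3414
−0.240·log₂(0.240) = 0.4941
−0.220·log₂(0.220) = 0.4806
Sum ≈ 2.5901 → 2.590 bits.

2.590 bits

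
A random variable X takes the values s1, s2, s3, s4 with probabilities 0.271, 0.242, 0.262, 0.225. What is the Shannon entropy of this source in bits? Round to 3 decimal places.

H = −Σ pᵢ log₂ pᵢ.
−0.271·log₂(0.271) = 0.5105
−0.242·log₂(0.242) = 0.4954
−0.262·log₂(0.262) = 0.5063
−0.225·log₂(0.225) = 0.4842
Sum ≈ 1.9963 → 1.996 bits.

1.996 bits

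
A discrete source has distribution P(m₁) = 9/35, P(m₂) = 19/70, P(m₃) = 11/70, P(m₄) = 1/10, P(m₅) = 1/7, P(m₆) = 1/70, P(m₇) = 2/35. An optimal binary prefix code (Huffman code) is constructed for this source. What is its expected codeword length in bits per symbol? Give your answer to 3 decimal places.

Repeatedly combine the two least-probable nodes; the expected code length is the sum of the merged weights.
merge 1/70 + 2/35 → 1/14
merge 1/14 + 1/10 → 6/35
merge 1/7 + 11/70 → 3/10
merge 6/35 + 9/35 → 3/7
merge 19/70 + 3/10 → 4/7
merge 3/7 + 4/7 → 1
L = 1/14 + 6/35 + 3/10 + 3/7 + 4/7 + 1 = 89/35 ≈ 2.543 bits/symbol.

2.543 bits/symbol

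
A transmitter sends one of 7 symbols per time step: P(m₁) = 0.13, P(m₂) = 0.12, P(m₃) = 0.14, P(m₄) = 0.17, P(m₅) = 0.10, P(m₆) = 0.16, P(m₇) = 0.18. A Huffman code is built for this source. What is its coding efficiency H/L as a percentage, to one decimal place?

98.6%

Entropy H = −Σ p log₂ p ≈ 2.7819 bits.
Huffman merges: 1/10+3/25→11/50; 13/100+7/50→27/100; 4/25+17/100→33/100; 9/50+11/50→2/5; 27/100+33/100→3/5; 2/5+3/5→1. L = 141/50 ≈ 2.8200.
Efficiency = H/L = 2.7819/2.8200 = 98.6%.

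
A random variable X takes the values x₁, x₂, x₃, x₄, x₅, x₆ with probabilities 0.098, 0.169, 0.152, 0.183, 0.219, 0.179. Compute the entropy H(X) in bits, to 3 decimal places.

H = −Σ pᵢ log₂ pᵢ.
−0.098·log₂(0.098) = 0.3284
−0.169·log₂(0.169) = 0.4335
−0.152·log₂(0.152) = 0.4131
−0.183·log₂(0.183) = 0.4484
−0.219·log₂(0.219) = 0.4798
−0.179·log₂(0.179) = 0.4443
Sum ≈ 2.5475 → 2.547 bits.

2.547 bits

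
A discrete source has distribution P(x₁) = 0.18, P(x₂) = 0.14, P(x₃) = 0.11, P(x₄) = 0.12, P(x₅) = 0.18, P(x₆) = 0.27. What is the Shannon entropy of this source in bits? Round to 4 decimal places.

H = −Σ pᵢ log₂ pᵢ.
−0.18·log₂(0.18) = 0.4453
−0.14·log₂(0.14) = 0.3971
−0.11·log₂(0.11) = 0.3503
−0.12·log₂(0.12) = 0.3671
−0.18·log₂(0.18) = 0.4453
−0.27·log₂(0.27) = 0.5100
Sum ≈ 2.5151 → 2.5151 bits.

2.5151 bits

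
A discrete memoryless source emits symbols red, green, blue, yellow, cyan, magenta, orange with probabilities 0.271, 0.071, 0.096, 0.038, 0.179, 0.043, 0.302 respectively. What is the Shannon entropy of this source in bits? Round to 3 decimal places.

2.446 bits

H = −Σ pᵢ log₂ pᵢ.
−0.271·log₂(0.271) = 0.5105
−0.071·log₂(0.071) = 0.2709
−0.096·log₂(0.096) = 0.3246
−0.038·log₂(0.038) = 0.1793
−0.179·log₂(0.179) = 0.4443
−0.043·log₂(0.043) = 0.1952
−0.302·log₂(0.302) = 0.5217
Sum ≈ 2.4464 → 2.446 bits.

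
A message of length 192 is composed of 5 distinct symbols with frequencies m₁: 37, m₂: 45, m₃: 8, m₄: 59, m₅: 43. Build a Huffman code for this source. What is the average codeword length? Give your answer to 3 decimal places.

Probabilities are the counts divided by 192.
Repeatedly combine the two least-probable nodes; the expected code length is the sum of the merged weights.
merge 1/24 + 37/192 → 15/64
merge 43/192 + 15/64 → 11/24
merge 15/64 + 59/192 → 13/24
merge 11/24 + 13/24 → 1
L = 15/64 + 11/24 + 13/24 + 1 = 143/64 ≈ 2.234 bits/symbol.

2.234 bits/symbol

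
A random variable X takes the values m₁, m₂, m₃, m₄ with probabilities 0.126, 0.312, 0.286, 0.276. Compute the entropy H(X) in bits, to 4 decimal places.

H = −Σ pᵢ log₂ pᵢ.
−0.126·log₂(0.126) = 0.3766
−0.312·log₂(0.312) = 0.5243
−0.286·log₂(0.286) = 0.5165
−0.276·log₂(0.276) = 0.5126
Sum ≈ 1.9299 → 1.9299 bits.

1.9299 bits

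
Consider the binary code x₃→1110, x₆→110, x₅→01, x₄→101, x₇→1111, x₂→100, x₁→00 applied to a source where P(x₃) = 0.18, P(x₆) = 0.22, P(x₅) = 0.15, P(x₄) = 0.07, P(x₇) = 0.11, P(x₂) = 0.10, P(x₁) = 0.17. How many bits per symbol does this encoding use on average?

2.97 bits/symbol

L̄ = Σ pᵢ·ℓᵢ = 0.18·4 + 0.22·3 + 0.15·2 + 0.07·3 + 0.11·4 + 0.10·3 + 0.17·2 = 2.97 bits/symbol.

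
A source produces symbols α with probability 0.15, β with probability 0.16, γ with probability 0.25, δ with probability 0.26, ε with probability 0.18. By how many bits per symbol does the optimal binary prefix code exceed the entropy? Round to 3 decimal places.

0.026 bits

Entropy H = −Σ p log₂ p ≈ 2.2842 bits.
Huffman merges: 3/20+4/25→31/100; 9/50+1/4→43/100; 13/50+31/100→57/100; 43/100+57/100→1. L = 231/100 ≈ 2.3100.
L − H = 2.3100 − 2.2842 = 0.026 bits.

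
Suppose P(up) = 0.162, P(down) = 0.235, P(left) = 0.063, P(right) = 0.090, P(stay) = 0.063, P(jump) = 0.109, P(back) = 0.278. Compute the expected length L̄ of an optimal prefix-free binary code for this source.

Repeatedly combine the two least-probable nodes; the expected code length is the sum of the merged weights.
merge 63/1000 + 63/1000 → 63/500
merge 9/100 + 109/1000 → 199/1000
merge 63/500 + 81/500 → 36/125
merge 199/1000 + 47/200 → 217/500
merge 139/500 + 36/125 → 283/500
merge 217/500 + 283/500 → 1
L = 63/500 + 199/1000 + 36/125 + 217/500 + 283/500 + 1 = 2613/1000 = 2.613 bits/symbol.

2.613 bits/symbol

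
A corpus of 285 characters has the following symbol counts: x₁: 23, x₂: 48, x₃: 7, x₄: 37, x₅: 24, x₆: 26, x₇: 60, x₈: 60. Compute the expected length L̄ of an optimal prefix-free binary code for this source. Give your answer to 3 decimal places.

2.860 bits/symbol

Probabilities are the counts divided by 285.
Repeatedly combine the two least-probable nodes; the expected code length is the sum of the merged weights.
merge 7/285 + 23/285 → 2/19
merge 8/95 + 26/285 → 10/57
merge 2/19 + 37/285 → 67/285
merge 16/95 + 10/57 → 98/285
merge 4/19 + 4/19 → 8/19
merge 67/285 + 98/285 → 11/19
merge 8/19 + 11/19 → 1
L = 2/19 + 10/57 + 67/285 + 98/285 + 8/19 + 11/19 + 1 = 163/57 ≈ 2.860 bits/symbol.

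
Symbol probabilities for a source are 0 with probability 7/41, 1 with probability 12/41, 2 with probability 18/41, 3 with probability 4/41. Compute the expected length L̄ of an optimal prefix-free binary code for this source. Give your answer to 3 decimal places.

1.829 bits/symbol

Repeatedly combine the two least-probable nodes; the expected code length is the sum of the merged weights.
merge 4/41 + 7/41 → 11/41
merge 11/41 + 12/41 → 23/41
merge 18/41 + 23/41 → 1
L = 11/41 + 23/41 + 1 = 75/41 ≈ 1.829 bits/symbol.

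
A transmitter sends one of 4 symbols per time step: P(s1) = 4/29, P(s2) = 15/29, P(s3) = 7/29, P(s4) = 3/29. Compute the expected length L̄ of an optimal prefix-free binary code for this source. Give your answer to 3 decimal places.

1.724 bits/symbol

Repeatedly combine the two least-probable nodes; the expected code length is the sum of the merged weights.
merge 3/29 + 4/29 → 7/29
merge 7/29 + 7/29 → 14/29
merge 14/29 + 15/29 → 1
L = 7/29 + 14/29 + 1 = 50/29 ≈ 1.724 bits/symbol.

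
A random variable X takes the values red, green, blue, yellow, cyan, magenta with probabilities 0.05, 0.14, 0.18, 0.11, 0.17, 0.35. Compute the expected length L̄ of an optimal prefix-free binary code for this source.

2.46 bits/symbol

Repeatedly combine the two least-probable nodes; the expected code length is the sum of the merged weights.
merge 1/20 + 11/100 → 4/25
merge 7/50 + 4/25 → 3/10
merge 17/100 + 9/50 → 7/20
merge 3/10 + 7/20 → 13/20
merge 7/20 + 13/20 → 1
L = 4/25 + 3/10 + 7/20 + 13/20 + 1 = 123/50 = 2.46 bits/symbol.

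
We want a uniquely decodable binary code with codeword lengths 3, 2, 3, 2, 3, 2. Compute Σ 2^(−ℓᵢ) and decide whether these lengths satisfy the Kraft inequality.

1.125; no

With common denominator 2^3 = 8: Σ 2^(−ℓᵢ) = 1/8 + 2/8 + 1/8 + 2/8 + 1/8 + 2/8 = 9/8 = 1.125.
Kraft's inequality requires Σ ≤ 1; here Σ = 1.125 > 1, so no such prefix code exists.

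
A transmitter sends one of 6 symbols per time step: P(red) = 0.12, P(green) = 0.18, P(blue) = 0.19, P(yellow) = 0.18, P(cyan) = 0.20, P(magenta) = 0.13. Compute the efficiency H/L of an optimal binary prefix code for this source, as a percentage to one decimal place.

Entropy H = −Σ p log₂ p ≈ 2.5599 bits.
Huffman merges: 3/25+13/100→1/4; 9/50+9/50→9/25; 19/100+1/5→39/100; 1/4+9/25→61/100; 39/100+61/100→1. L = 261/100 ≈ 2.6100.
Efficiency = H/L = 2.5599/2.6100 = 98.1%.

98.1%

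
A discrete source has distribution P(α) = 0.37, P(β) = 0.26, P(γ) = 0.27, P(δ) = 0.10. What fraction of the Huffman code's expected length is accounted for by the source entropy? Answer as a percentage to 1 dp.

Entropy H = −Σ p log₂ p ≈ 1.8782 bits.
Huffman merges: 1/10+13/50→9/25; 27/100+9/25→63/100; 37/100+63/100→1. L = 199/100 ≈ 1.9900.
Efficiency = H/L = 1.8782/1.9900 = 94.4%.

94.4%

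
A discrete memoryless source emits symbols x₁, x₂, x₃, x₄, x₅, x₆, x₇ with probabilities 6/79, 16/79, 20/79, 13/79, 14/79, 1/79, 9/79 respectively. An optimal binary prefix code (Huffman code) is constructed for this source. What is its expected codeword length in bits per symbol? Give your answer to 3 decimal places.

2.633 bits/symbol

Repeatedly combine the two least-probable nodes; the expected code length is the sum of the merged weights.
merge 1/79 + 6/79 → 7/79
merge 7/79 + 9/79 → 16/79
merge 13/79 + 14/79 → 27/79
merge 16/79 + 16/79 → 32/79
merge 20/79 + 27/79 → 47/79
merge 32/79 + 47/79 → 1
L = 7/79 + 16/79 + 27/79 + 32/79 + 47/79 + 1 = 208/79 ≈ 2.633 bits/symbol.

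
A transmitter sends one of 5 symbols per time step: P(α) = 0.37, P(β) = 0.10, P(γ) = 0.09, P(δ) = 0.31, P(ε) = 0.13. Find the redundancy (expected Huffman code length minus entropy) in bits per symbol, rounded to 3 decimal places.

0.058 bits

Entropy H = −Σ p log₂ p ≈ 2.0820 bits.
Huffman merges: 9/100+1/10→19/100; 13/100+19/100→8/25; 31/100+8/25→63/100; 37/100+63/100→1. L = 107/50 ≈ 2.1400.
L − H = 2.1400 − 2.0820 = 0.058 bits.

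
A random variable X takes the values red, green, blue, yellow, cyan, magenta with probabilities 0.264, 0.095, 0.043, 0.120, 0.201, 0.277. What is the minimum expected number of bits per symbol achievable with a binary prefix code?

Repeatedly combine the two least-probable nodes; the expected code length is the sum of the merged weights.
merge 43/1000 + 19/200 → 69/500
merge 3/25 + 69/500 → 129/500
merge 201/1000 + 129/500 → 459/1000
merge 33/125 + 277/1000 → 541/1000
merge 459/1000 + 541/1000 → 1
L = 69/500 + 129/500 + 459/1000 + 541/1000 + 1 = 599/250 = 2.396 bits/symbol.

2.396 bits/symbol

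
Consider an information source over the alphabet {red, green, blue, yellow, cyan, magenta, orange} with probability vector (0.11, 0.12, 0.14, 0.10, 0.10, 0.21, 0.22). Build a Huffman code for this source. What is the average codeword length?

2.77 bits/symbol

Repeatedly combine the two least-probable nodes; the expected code length is the sum of the merged weights.
merge 1/10 + 1/10 → 1/5
merge 11/100 + 3/25 → 23/100
merge 7/50 + 1/5 → 17/50
merge 21/100 + 11/50 → 43/100
merge 23/100 + 17/50 → 57/100
merge 43/100 + 57/100 → 1
L = 1/5 + 23/100 + 17/50 + 43/100 + 57/100 + 1 = 277/100 = 2.77 bits/symbol.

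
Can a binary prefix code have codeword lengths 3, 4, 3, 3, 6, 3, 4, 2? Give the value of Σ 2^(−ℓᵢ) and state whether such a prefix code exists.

With common denominator 2^6 = 64: Σ 2^(−ℓᵢ) = 8/64 + 4/64 + 8/64 + 8/64 + 1/64 + 8/64 + 4/64 + 16/64 = 57/64 = 0.890625.
Kraft's inequality requires Σ ≤ 1; here Σ = 0.890625 ≤ 1, so such a prefix code exists.

0.890625; yes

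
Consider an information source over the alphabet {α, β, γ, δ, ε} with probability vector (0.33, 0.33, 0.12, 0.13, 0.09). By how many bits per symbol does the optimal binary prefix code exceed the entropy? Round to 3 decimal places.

Entropy H = −Σ p log₂ p ≈ 2.1180 bits.
Huffman merges: 9/100+3/25→21/100; 13/100+21/100→17/50; 33/100+33/100→33/50; 17/50+33/50→1. L = 221/100 ≈ 2.2100.
L − H = 2.2100 − 2.1180 = 0.092 bits.

0.092 bits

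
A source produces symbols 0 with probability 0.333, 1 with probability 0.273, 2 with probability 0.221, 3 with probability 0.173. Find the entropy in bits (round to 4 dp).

1.9588 bits

H = −Σ pᵢ log₂ pᵢ.
−0.333·log₂(0.333) = 0.5283
−0.273·log₂(0.273) = 0.5113
−0.221·log₂(0.221) = 0.4813
−0.173·log₂(0.173) = 0.4379
Sum ≈ 1.9588 → 1.9588 bits.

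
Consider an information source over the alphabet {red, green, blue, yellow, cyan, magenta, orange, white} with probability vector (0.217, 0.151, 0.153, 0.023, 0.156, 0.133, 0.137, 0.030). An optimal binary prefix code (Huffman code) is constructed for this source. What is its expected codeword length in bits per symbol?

Repeatedly combine the two least-probable nodes; the expected code length is the sum of the merged weights.
merge 23/1000 + 3/100 → 53/1000
merge 53/1000 + 133/1000 → 93/500
merge 137/1000 + 151/1000 → 36/125
merge 153/1000 + 39/250 → 309/1000
merge 93/500 + 217/1000 → 403/1000
merge 36/125 + 309/1000 → 597/1000
merge 403/1000 + 597/1000 → 1
L = 53/1000 + 93/500 + 36/125 + 309/1000 + 403/1000 + 597/1000 + 1 = 709/250 = 2.836 bits/symbol.

2.836 bits/symbol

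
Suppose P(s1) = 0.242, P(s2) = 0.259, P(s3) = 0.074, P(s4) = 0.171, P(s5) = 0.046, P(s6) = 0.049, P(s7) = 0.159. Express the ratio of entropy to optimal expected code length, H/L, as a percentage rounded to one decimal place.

98.5%

Entropy H = −Σ p log₂ p ≈ 2.5532 bits.
Huffman merges: 23/500+49/1000→19/200; 37/500+19/200→169/1000; 159/1000+169/1000→41/125; 171/1000+121/500→413/1000; 259/1000+41/125→587/1000; 413/1000+587/1000→1. L = 324/125 ≈ 2.5920.
Efficiency = H/L = 2.5532/2.5920 = 98.5%.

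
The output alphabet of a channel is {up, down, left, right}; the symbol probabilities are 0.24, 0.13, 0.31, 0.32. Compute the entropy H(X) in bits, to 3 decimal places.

1.927 bits

H = −Σ pᵢ log₂ pᵢ.
−0.24·log₂(0.24) = 0.4941
−0.13·log₂(0.13) = 0.3826
−0.31·log₂(0.31) = 0.5238
−0.32·log₂(0.32) = 0.5260
Sum ≈ 1.9266 → 1.927 bits.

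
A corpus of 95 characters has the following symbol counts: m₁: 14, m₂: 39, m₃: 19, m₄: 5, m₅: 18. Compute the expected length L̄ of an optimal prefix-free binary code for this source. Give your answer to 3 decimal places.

2.179 bits/symbol

Probabilities are the counts divided by 95.
Repeatedly combine the two least-probable nodes; the expected code length is the sum of the merged weights.
merge 1/19 + 14/95 → 1/5
merge 18/95 + 1/5 → 37/95
merge 1/5 + 37/95 → 56/95
merge 39/95 + 56/95 → 1
L = 1/5 + 37/95 + 56/95 + 1 = 207/95 ≈ 2.179 bits/symbol.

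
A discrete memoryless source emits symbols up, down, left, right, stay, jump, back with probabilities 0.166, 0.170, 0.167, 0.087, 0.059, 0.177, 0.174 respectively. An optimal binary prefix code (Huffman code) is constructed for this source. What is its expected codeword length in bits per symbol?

Repeatedly combine the two least-probable nodes; the expected code length is the sum of the merged weights.
merge 59/1000 + 87/1000 → 73/500
merge 73/500 + 83/500 → 39/125
merge 167/1000 + 17/100 → 337/1000
merge 87/500 + 177/1000 → 351/1000
merge 39/125 + 337/1000 → 649/1000
merge 351/1000 + 649/1000 → 1
L = 73/500 + 39/125 + 337/1000 + 351/1000 + 649/1000 + 1 = 559/200 = 2.795 bits/symbol.

2.795 bits/symbol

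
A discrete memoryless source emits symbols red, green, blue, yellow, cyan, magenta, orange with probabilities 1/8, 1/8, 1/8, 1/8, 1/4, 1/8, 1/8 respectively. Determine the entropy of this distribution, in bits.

Each probability is a power of 1/2, so log₂(1/p) is an integer.
H = Σ p·log₂(1/p) = 1/8·3 + 1/8·3 + 1/8·3 + 1/8·3 + 1/4·2 + 1/8·3 + 1/8·3 = 2.75 bits.

2.75 bits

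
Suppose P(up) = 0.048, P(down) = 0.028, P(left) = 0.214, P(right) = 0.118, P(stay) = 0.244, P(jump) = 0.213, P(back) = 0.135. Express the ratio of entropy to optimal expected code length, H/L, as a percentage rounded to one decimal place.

Entropy H = −Σ p log₂ p ≈ 2.5563 bits.
Huffman merges: 7/250+6/125→19/250; 19/250+59/500→97/500; 27/200+97/500→329/1000; 213/1000+107/500→427/1000; 61/250+329/1000→573/1000; 427/1000+573/1000→1. L = 2599/1000 ≈ 2.5990.
Efficiency = H/L = 2.5563/2.5990 = 98.4%.

98.4%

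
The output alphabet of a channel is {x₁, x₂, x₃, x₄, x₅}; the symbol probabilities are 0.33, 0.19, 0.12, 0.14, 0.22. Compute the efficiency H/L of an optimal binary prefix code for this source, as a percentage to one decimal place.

98.6%

Entropy H = −Σ p log₂ p ≈ 2.2278 bits.
Huffman merges: 3/25+7/50→13/50; 19/100+11/50→41/100; 13/50+33/100→59/100; 41/100+59/100→1. L = 113/50 ≈ 2.2600.
Efficiency = H/L = 2.2278/2.2600 = 98.6%.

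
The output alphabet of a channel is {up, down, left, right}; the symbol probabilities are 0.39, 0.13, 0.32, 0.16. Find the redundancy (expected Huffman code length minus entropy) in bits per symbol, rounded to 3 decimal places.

0.039 bits

Entropy H = −Σ p log₂ p ≈ 1.8615 bits.
Huffman merges: 13/100+4/25→29/100; 29/100+8/25→61/100; 39/100+61/100→1. L = 19/10 ≈ 1.9000.
L − H = 1.9000 − 1.8615 = 0.039 bits.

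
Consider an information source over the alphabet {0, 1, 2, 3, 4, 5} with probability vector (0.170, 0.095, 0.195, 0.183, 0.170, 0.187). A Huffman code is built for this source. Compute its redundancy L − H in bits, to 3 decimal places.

Entropy H = −Σ p log₂ p ≈ 2.5524 bits.
Huffman merges: 19/200+17/100→53/200; 17/100+183/1000→353/1000; 187/1000+39/200→191/500; 53/200+353/1000→309/500; 191/500+309/500→1. L = 1309/500 ≈ 2.6180.
L − H = 2.6180 − 2.5524 = 0.066 bits.

0.066 bits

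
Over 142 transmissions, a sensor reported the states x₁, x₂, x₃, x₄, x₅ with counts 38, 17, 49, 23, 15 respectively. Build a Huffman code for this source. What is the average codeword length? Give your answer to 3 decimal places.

Probabilities are the counts divided by 142.
Repeatedly combine the two least-probable nodes; the expected code length is the sum of the merged weights.
merge 15/142 + 17/142 → 16/71
merge 23/142 + 16/71 → 55/142
merge 19/71 + 49/142 → 87/142
merge 55/142 + 87/142 → 1
L = 16/71 + 55/142 + 87/142 + 1 = 158/71 ≈ 2.225 bits/symbol.

2.225 bits/symbol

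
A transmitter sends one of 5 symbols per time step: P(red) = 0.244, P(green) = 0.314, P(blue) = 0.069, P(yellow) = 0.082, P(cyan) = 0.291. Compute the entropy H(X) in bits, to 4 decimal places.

2.1016 bits

H = −Σ pᵢ log₂ pᵢ.
−0.244·log₂(0.244) = 0.4966
−0.314·log₂(0.314) = 0.5247
−0.069·log₂(0.069) = 0.2662
−0.082·log₂(0.082) = 0.2959
−0.291·log₂(0.291) = 0.5182
Sum ≈ 2.1016 → 2.1016 bits.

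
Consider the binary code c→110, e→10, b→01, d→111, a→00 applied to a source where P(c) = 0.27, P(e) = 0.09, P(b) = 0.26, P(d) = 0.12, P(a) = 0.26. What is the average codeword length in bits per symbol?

L̄ = Σ pᵢ·ℓᵢ = 0.27·3 + 0.09·2 + 0.26·2 + 0.12·3 + 0.26·2 = 2.39 bits/symbol.

2.39 bits/symbol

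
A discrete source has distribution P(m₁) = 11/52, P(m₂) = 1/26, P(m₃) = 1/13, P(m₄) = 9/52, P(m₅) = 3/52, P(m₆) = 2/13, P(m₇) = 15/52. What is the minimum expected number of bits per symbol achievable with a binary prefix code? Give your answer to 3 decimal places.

Repeatedly combine the two least-probable nodes; the expected code length is the sum of the merged weights.
merge 1/26 + 3/52 → 5/52
merge 1/13 + 5/52 → 9/52
merge 2/13 + 9/52 → 17/52
merge 9/52 + 11/52 → 5/13
merge 15/52 + 17/52 → 8/13
merge 5/13 + 8/13 → 1
L = 5/52 + 9/52 + 17/52 + 5/13 + 8/13 + 1 = 135/52 ≈ 2.596 bits/symbol.

2.596 bits/symbol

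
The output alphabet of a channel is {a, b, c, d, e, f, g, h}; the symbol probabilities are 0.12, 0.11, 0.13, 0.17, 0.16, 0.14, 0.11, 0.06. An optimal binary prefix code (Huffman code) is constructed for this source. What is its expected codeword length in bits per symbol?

3 bits/symbol

Repeatedly combine the two least-probable nodes; the expected code length is the sum of the merged weights.
merge 3/50 + 11/100 → 17/100
merge 11/100 + 3/25 → 23/100
merge 13/100 + 7/50 → 27/100
merge 4/25 + 17/100 → 33/100
merge 17/100 + 23/100 → 2/5
merge 27/100 + 33/100 → 3/5
merge 2/5 + 3/5 → 1
L = 17/100 + 23/100 + 27/100 + 33/100 + 2/5 + 3/5 + 1 = 3 bits/symbol.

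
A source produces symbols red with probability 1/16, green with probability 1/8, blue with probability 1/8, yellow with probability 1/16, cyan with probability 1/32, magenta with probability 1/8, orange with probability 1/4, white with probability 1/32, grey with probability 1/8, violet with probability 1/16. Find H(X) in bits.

3.0625 bits

Each probability is a power of 1/2, so log₂(1/p) is an integer.
H = Σ p·log₂(1/p) = 1/16·4 + 1/8·3 + 1/8·3 + 1/16·4 + 1/32·5 + 1/8·3 + 1/4·2 + 1/32·5 + 1/8·3 + 1/16·4 = 3.0625 bits.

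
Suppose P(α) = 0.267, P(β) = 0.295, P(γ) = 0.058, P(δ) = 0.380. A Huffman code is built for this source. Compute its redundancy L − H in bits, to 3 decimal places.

Entropy H = −Σ p log₂ p ≈ 1.7969 bits.
Huffman merges: 29/500+267/1000→13/40; 59/200+13/40→31/50; 19/50+31/50→1. L = 389/200 ≈ 1.9450.
L − H = 1.9450 − 1.7969 = 0.148 bits.

0.148 bits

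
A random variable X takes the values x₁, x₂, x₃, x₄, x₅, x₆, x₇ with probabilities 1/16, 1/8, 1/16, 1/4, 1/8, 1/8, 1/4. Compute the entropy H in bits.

Each probability is a power of 1/2, so log₂(1/p) is an integer.
H = Σ p·log₂(1/p) = 1/16·4 + 1/8·3 + 1/16·4 + 1/4·2 + 1/8·3 + 1/8·3 + 1/4·2 = 2.625 bits.

2.625 bits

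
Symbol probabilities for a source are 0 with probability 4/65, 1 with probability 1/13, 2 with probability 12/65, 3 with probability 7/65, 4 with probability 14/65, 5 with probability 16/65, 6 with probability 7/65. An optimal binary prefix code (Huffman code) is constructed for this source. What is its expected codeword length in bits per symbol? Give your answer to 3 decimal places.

2.677 bits/symbol

Repeatedly combine the two least-probable nodes; the expected code length is the sum of the merged weights.
merge 4/65 + 1/13 → 9/65
merge 7/65 + 7/65 → 14/65
merge 9/65 + 12/65 → 21/65
merge 14/65 + 14/65 → 28/65
merge 16/65 + 21/65 → 37/65
merge 28/65 + 37/65 → 1
L = 9/65 + 14/65 + 21/65 + 28/65 + 37/65 + 1 = 174/65 ≈ 2.677 bits/symbol.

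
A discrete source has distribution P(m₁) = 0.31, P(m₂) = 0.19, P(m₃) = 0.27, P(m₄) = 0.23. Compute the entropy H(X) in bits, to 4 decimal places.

1.9767 bits

H = −Σ pᵢ log₂ pᵢ.
−0.31·log₂(0.31) = 0.5238
−0.19·log₂(0.19) = 0.4552
−0.27·log₂(0.27) = 0.5100
−0.23·log₂(0.23) = 0.4877
Sum ≈ 1.9767 → 1.9767 bits.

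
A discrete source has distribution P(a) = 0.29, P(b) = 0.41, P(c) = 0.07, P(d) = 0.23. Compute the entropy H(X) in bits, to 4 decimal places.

H = −Σ pᵢ log₂ pᵢ.
−0.29·log₂(0.29) = 0.5179
−0.41·log₂(0.41) = 0.5274
−0.07·log₂(0.07) = 0.2686
−0.23·log₂(0.23) = 0.4877
Sum ≈ 1.8015 → 1.8015 bits.

1.8015 bits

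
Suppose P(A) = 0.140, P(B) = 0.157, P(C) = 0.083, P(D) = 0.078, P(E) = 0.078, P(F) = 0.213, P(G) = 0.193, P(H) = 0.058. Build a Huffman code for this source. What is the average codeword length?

Repeatedly combine the two least-probable nodes; the expected code length is the sum of the merged weights.
merge 29/500 + 39/500 → 17/125
merge 39/500 + 83/1000 → 161/1000
merge 17/125 + 7/50 → 69/250
merge 157/1000 + 161/1000 → 159/500
merge 193/1000 + 213/1000 → 203/500
merge 69/250 + 159/500 → 297/500
merge 203/500 + 297/500 → 1
L = 17/125 + 161/1000 + 69/250 + 159/500 + 203/500 + 297/500 + 1 = 2891/1000 = 2.891 bits/symbol.

2.891 bits/symbol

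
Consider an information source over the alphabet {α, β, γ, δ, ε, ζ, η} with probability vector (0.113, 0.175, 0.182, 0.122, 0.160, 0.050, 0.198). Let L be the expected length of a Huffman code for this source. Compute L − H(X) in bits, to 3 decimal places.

0.068 bits

Entropy H = −Σ p log₂ p ≈ 2.7149 bits.
Huffman merges: 1/20+113/1000→163/1000; 61/500+4/25→141/500; 163/1000+7/40→169/500; 91/500+99/500→19/50; 141/500+169/500→31/50; 19/50+31/50→1. L = 2783/1000 ≈ 2.7830.
L − H = 2.7830 − 2.7149 = 0.068 bits.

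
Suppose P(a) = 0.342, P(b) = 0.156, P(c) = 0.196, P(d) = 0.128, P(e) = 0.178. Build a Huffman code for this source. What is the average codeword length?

Repeatedly combine the two least-probable nodes; the expected code length is the sum of the merged weights.
merge 16/125 + 39/250 → 71/250
merge 89/500 + 49/250 → 187/500
merge 71/250 + 171/500 → 313/500
merge 187/500 + 313/500 → 1
L = 71/250 + 187/500 + 313/500 + 1 = 571/250 = 2.284 bits/symbol.

2.284 bits/symbol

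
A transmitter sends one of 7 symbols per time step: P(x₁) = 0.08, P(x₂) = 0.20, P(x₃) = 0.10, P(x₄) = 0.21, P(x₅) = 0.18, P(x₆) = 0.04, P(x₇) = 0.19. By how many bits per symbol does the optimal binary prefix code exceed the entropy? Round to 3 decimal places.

0.063 bits

Entropy H = −Σ p log₂ p ≈ 2.6472 bits.
Huffman merges: 1/25+2/25→3/25; 1/10+3/25→11/50; 9/50+19/100→37/100; 1/5+21/100→41/100; 11/50+37/100→59/100; 41/100+59/100→1. L = 271/100 ≈ 2.7100.
L − H = 2.7100 − 2.6472 = 0.063 bits.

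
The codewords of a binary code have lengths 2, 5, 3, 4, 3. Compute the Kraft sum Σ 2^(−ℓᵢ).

With common denominator 2^5 = 32: Σ 2^(−ℓᵢ) = 8/32 + 1/32 + 4/32 + 2/32 + 4/32 = 19/32 = 0.59375.

0.59375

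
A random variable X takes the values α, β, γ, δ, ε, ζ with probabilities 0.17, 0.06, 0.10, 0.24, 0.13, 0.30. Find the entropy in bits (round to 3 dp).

H = −Σ pᵢ log₂ pᵢ.
−0.17·log₂(0.17) = 0.4346
−0.06·log₂(0.06) = 0.2435
−0.10·log₂(0.10) = 0.3322
−0.24·log₂(0.24) = 0.4941
−0.13·log₂(0.13) = 0.3826
−0.30·log₂(0.30) = 0.5211
Sum ≈ 2.4082 → 2.408 bits.

2.408 bits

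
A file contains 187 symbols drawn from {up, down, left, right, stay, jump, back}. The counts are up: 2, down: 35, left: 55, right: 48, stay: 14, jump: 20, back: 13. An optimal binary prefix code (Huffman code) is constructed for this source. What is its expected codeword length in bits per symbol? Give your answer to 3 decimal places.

Probabilities are the counts divided by 187.
Repeatedly combine the two least-probable nodes; the expected code length is the sum of the merged weights.
merge 2/187 + 13/187 → 15/187
merge 14/187 + 15/187 → 29/187
merge 20/187 + 29/187 → 49/187
merge 35/187 + 48/187 → 83/187
merge 49/187 + 5/17 → 104/187
merge 83/187 + 104/187 → 1
L = 15/187 + 29/187 + 49/187 + 83/187 + 104/187 + 1 = 467/187 ≈ 2.497 bits/symbol.

2.497 bits/symbol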